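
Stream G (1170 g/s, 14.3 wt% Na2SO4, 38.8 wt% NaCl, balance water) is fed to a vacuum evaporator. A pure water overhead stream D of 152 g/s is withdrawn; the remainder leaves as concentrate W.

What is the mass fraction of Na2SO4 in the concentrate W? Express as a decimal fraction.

0.164

Na2SO4 is not removed: 1170×0.143 = 167.31 g/s of Na2SO4 enters W.
Concentrate = 1170 − 152 = 1018 g/s.
Mass fraction = 167.31/1018 = 0.164.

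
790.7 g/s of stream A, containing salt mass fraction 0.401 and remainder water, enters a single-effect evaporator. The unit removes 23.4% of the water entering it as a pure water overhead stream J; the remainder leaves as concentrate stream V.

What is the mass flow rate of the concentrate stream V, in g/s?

679.9 g/s

water entering = 790.7×0.599 = 473.63 g/s; overhead removed = 0.234×473.63 = 110.83 g/s.
Concentrate = 790.7 − 110.83 = 679.87 g/s.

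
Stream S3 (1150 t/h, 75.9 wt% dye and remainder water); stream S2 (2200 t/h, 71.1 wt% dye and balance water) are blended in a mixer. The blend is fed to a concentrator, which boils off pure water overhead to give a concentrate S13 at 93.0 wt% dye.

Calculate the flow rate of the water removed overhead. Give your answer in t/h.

729.5 t/h

dye entering = 1150×0.759 + 2200×0.711 = 2437 t/h.
All dye reports to S13, so S13 = 2437/0.930 = 2620.5 t/h.
Total feed = 3350 t/h; overhead = 3350 − 2620.5 = 729.52 t/h.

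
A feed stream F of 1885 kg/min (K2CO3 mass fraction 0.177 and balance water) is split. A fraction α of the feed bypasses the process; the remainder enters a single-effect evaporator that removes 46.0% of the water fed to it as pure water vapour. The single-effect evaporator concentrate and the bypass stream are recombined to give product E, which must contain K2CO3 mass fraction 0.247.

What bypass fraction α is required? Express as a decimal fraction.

0.251

All 1885×0.177 = 333.64 kg/min of K2CO3 reaches E, so E = 333.64/0.247 = 1350.8 kg/min and vapour = 534.21 kg/min.
The evaporator receives (1−α)·1885 of feed at 0.823 water and removes 0.460 of that water:
0.460×0.823×(1−α)×1885 = 534.21
(1−α) = 534.21/713.62 = 0.7486;  α = 0.2514.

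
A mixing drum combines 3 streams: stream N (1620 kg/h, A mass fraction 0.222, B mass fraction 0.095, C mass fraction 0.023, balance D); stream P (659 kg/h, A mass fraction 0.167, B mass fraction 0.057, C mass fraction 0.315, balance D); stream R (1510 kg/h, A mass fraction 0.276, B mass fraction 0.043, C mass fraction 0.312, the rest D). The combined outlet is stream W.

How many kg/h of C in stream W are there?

716 kg/h

C out = C in = 1620×0.023 + 659×0.315 + 1510×0.312 = 715.97 kg/h.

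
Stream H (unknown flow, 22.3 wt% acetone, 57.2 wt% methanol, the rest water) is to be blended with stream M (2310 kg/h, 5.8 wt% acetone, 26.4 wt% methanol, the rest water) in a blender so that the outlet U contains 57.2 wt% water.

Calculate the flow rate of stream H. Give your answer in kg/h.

667.2 kg/h

Let H be the unknown flow. Total out = 2310 + H.
water balance: 1566.2 + 0.205·H = 0.572·(2310 + H)
(0.205 − 0.572)·H = 0.572×2310 − 1566.2 = -244.86
H = -244.86 / -0.367 = 667.19 kg/h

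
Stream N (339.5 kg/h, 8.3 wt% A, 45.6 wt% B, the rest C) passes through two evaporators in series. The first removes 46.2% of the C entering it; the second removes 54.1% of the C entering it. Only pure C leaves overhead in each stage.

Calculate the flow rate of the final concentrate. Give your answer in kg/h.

C in feed = 339.5×0.461 = 156.51 kg/h.
After stage 1: C left = (1−0.462)×156.51 = 84.202; stream total = 267.19 kg/h.
After stage 2: C left = (1−0.541)×84.202 = 38.649; final concentrate = 221.64 kg/h.

221.6 kg/h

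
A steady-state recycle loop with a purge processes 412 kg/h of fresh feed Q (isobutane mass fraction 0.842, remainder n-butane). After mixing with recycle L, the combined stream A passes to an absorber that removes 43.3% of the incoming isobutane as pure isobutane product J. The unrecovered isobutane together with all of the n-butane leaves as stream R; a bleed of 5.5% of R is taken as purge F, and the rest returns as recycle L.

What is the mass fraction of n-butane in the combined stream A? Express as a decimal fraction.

n-butane enters only via Q and leaves only via the purge: 412×0.158 = 0.055×(n-butane in R), and the absorber passes all n-butane, so n-butane in A = n-butane in R = 1183.6 kg/h.
isobutane in A: m_A = 412×0.842 + (1−0.055)·(1−0.433)·m_A, so m_A = 346.9/0.4642 = 747.34 kg/h.
A = 747.34 + 1183.6 = 1930.9 kg/h.
n-butane fraction in A = 1183.6/1930.9 = 0.613.

0.613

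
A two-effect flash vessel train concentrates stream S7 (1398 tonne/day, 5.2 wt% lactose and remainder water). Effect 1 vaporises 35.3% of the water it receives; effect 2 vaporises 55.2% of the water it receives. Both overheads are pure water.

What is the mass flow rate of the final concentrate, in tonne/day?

456.8 tonne/day

water in feed = 1398×0.948 = 1325.3 tonne/day.
After stage 1: water left = (1−0.353)×1325.3 = 857.47; stream total = 930.17 tonne/day.
After stage 2: water left = (1−0.552)×857.47 = 384.15; final concentrate = 456.84 tonne/day.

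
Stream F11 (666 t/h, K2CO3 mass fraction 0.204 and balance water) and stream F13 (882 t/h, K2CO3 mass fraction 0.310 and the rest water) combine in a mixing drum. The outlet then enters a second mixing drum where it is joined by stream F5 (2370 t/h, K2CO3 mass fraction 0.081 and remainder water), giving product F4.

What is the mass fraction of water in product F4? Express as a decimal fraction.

0.847

Overall, product flow = 3918 t/h.
water in = 666×0.796 + 882×0.690 + 2370×0.919 = 3316.7 t/h.
water fraction in F4 = 0.847.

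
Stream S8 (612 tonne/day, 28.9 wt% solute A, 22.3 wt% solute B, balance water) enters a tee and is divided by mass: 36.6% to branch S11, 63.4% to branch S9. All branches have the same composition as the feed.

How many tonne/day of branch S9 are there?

388 tonne/day

Branch S9 flow = 0.634×612 = 388.01 tonne/day.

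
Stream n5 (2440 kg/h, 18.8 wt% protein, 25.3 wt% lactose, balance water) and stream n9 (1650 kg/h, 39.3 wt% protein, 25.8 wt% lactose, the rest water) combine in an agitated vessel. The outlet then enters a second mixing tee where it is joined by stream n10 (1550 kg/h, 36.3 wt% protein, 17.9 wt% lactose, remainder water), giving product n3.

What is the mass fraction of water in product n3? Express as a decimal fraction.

Overall, product flow = 5640 kg/h.
water in = 2440×0.559 + 1650×0.349 + 1550×0.458 = 2649.7 kg/h.
water fraction in n3 = 0.4698.

0.4698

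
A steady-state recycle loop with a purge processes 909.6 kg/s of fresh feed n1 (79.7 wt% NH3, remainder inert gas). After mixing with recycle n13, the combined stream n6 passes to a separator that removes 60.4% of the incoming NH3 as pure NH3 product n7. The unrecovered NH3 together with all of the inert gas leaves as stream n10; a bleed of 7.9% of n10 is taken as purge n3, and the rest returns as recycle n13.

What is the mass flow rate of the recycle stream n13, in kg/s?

2569 kg/s

inert gas enters only via n1 and leaves only via the purge: 909.6×0.203 = 0.079×(inert gas in n10), and the separator passes all inert gas, so inert gas in n6 = inert gas in n10 = 2337.3 kg/s.
NH3 in n6: m_A = 909.6×0.797 + (1−0.079)·(1−0.604)·m_A, so m_A = 724.95/0.6353 = 1141.1 kg/s.
n10 = (1−0.604)×1141.1 + 2337.3 = 2789.2 kg/s.
Recycle n13 = (1−0.079)×2789.2 = 2568.9 kg/s.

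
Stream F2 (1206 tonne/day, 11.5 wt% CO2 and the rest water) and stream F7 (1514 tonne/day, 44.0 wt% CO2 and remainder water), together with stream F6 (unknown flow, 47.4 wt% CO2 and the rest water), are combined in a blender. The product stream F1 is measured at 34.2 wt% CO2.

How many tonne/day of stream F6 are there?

949.9 tonne/day

Let F6 be the unknown flow. Total out = 2720 + F6.
CO2 balance: 804.85 + 0.474·F6 = 0.342·(2720 + F6)
(0.474 − 0.342)·F6 = 0.342×2720 − 804.85 = 125.39
F6 = 125.39 / 0.132 = 949.92 tonne/day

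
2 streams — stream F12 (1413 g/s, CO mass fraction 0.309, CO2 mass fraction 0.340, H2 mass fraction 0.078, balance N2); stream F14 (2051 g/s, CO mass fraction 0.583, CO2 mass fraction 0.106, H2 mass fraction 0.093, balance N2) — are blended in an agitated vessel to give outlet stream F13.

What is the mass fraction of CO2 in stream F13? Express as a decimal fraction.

0.201

Total flow out = 1413 + 2051 = 3464 g/s.
CO2 in = 1413×0.340 + 2051×0.106 = 697.83 g/s.
CO2 mass fraction in F13 = 697.83/3464 = 0.201.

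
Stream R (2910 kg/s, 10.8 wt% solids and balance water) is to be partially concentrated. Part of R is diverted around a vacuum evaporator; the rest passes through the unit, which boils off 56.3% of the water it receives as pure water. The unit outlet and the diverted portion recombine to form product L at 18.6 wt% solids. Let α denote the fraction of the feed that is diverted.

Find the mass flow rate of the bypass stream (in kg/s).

All 2910×0.108 = 314.28 kg/s of solids reaches L, so L = 314.28/0.186 = 1689.7 kg/s and vapour = 1220.3 kg/s.
The evaporator receives (1−α)·2910 of feed at 0.892 water and removes 0.563 of that water:
0.563×0.892×(1−α)×2910 = 1220.3
(1−α) = 1220.3/1461.4 = 0.8350;  α = 0.1650.
Bypass flow = 0.1650×2910 = 480.03 kg/s.

480 kg/s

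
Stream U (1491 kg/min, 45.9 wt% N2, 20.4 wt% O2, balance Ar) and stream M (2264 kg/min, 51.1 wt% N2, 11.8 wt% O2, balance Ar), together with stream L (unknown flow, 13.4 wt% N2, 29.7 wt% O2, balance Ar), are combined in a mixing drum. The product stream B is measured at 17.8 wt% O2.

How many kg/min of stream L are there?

815.7 kg/min

Let L be the unknown flow. Total out = 3755 + L.
O2 balance: 571.32 + 0.297·L = 0.178·(3755 + L)
(0.297 − 0.178)·L = 0.178×3755 − 571.32 = 97.074
L = 97.074 / 0.119 = 815.75 kg/min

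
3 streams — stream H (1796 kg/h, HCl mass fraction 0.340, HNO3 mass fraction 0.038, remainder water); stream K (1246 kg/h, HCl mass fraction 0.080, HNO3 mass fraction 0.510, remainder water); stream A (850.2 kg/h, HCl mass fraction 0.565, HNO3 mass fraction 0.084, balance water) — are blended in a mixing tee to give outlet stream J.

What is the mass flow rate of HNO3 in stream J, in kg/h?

775.1 kg/h

HNO3 out = HNO3 in = 1796×0.038 + 1246×0.510 + 850.2×0.084 = 775.12 kg/h.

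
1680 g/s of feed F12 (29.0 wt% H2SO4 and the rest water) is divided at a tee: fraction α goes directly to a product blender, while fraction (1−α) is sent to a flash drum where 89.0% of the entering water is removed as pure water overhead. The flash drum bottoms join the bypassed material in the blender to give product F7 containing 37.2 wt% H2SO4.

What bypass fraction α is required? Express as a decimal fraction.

0.651

All 1680×0.290 = 487.2 g/s of H2SO4 reaches F7, so F7 = 487.2/0.372 = 1309.7 g/s and vapour = 370.32 g/s.
The evaporator receives (1−α)·1680 of feed at 0.710 water and removes 0.890 of that water:
0.890×0.710×(1−α)×1680 = 370.32
(1−α) = 370.32/1061.6 = 0.3488;  α = 0.6512.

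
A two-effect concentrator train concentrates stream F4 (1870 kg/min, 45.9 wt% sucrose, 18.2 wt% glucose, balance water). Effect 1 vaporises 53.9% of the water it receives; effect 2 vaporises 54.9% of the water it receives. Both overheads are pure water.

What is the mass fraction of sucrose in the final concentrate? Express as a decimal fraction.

water in feed = 1870×0.359 = 671.33 kg/min.
After stage 1: water left = (1−0.539)×671.33 = 309.48; stream total = 1508.2 kg/min.
After stage 2: water left = (1−0.549)×309.48 = 139.58; final concentrate = 1338.2 kg/min.
sucrose fraction = 858.33/1338.2 = 0.6414.

0.6414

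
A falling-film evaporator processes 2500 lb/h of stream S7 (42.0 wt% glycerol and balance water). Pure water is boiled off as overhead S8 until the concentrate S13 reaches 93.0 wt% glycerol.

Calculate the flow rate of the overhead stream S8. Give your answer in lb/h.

1371 lb/h

glycerol is conserved: 2500×0.420 = 1050 lb/h all reports to the concentrate.
Concentrate = 1050/(target fraction) = 1129 lb/h.
Overhead = 2500 − 1129 = 1371 lb/h.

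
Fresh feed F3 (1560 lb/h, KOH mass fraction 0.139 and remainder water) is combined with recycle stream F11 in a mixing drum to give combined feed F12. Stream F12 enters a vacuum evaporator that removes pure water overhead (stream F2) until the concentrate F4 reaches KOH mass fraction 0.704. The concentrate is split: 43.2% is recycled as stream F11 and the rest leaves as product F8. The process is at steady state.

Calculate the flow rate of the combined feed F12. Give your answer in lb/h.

Overall KOH balance (none leaves overhead): KOH in fresh feed = KOH in product, i.e. 1560×0.139 = (1−0.432)·F4·0.704.
F4 = 216.84/(0.704×0.568) = 542.27 lb/h.
Recycle F11 = 0.432×542.27 = 234.26 lb/h.
Combined feed F12 = 1560 + 234.26 = 1794.3 lb/h.

1794 lb/h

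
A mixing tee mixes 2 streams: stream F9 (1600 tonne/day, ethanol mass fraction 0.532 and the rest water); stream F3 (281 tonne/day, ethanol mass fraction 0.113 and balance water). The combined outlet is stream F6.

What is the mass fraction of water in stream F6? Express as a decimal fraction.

Total flow out = 1600 + 281 = 1881 tonne/day.
water in = 1600×0.468 + 281×0.887 = 998.05 tonne/day.
water mass fraction in F6 = 998.05/1881 = 0.531.

0.531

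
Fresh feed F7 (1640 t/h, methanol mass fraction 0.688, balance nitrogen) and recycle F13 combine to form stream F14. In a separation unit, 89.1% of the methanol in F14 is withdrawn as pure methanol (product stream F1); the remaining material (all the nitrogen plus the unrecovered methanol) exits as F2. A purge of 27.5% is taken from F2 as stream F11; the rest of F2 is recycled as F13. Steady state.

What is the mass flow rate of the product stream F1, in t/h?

1092 t/h

methanol in F14: m_A = 1640×0.688 + (1−0.275)·(1−0.891)·m_A, so m_A = 1128.3/0.9210 = 1225.1 t/h.
Product F1 = 0.891×1225.1 = 1091.6 t/h.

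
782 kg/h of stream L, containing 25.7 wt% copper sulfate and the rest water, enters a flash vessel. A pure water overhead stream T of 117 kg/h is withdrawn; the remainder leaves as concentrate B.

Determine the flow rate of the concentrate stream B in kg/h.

665 kg/h

Concentrate = 782 − 117 = 665 kg/h.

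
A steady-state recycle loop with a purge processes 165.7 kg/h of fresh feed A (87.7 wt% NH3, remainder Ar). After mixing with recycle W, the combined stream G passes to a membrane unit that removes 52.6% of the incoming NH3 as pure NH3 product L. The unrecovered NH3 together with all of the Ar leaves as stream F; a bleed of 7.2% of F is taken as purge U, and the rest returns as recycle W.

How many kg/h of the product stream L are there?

NH3 in G: m_A = 165.7×0.877 + (1−0.072)·(1−0.526)·m_A, so m_A = 145.32/0.5601 = 259.44 kg/h.
Product L = 0.526×259.44 = 136.46 kg/h.

136.5 kg/h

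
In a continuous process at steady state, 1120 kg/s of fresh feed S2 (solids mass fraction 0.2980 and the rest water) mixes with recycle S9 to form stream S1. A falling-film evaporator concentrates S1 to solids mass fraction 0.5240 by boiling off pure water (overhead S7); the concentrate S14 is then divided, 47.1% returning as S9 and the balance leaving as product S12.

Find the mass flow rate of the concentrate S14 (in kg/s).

1204 kg/s

Overall solids balance (none leaves overhead): solids in fresh feed = solids in product, i.e. 1120×0.298 = (1−0.471)·S14·0.524.
S14 = 333.76/(0.524×0.529) = 1204.1 kg/s.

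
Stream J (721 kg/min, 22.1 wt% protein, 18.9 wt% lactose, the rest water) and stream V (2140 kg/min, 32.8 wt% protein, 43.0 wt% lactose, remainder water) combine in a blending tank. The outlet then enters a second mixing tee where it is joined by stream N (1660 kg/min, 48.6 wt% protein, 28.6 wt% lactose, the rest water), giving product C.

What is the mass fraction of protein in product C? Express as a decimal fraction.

0.369

Overall, product flow = 4521 kg/min.
protein in = 721×0.221 + 2140×0.328 + 1660×0.486 = 1668 kg/min.
protein fraction in C = 0.369.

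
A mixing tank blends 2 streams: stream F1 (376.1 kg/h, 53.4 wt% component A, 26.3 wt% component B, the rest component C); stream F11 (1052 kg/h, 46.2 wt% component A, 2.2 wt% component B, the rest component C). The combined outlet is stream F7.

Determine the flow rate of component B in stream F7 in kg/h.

122.1 kg/h

component B out = component B in = 376.1×0.263 + 1052×0.022 = 122.06 kg/h.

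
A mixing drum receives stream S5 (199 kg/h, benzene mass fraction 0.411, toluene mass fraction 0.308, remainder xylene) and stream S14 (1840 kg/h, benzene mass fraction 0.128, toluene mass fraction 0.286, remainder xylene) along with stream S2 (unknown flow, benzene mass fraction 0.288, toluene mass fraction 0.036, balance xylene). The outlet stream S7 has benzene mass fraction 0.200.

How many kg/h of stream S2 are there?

1028 kg/h

Let S2 be the unknown flow. Total out = 2039 + S2.
benzene balance: 317.31 + 0.288·S2 = 0.200·(2039 + S2)
(0.288 − 0.200)·S2 = 0.200×2039 − 317.31 = 90.491
S2 = 90.491 / 0.088 = 1028.3 kg/h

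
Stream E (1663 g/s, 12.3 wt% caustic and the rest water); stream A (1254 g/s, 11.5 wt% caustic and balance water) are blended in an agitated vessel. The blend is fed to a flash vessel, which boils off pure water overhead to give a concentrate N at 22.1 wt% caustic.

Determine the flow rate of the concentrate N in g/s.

caustic entering = 1663×0.123 + 1254×0.115 = 348.76 g/s.
All caustic reports to N, so N = 348.76/0.221 = 1578.1 g/s.

1578 g/s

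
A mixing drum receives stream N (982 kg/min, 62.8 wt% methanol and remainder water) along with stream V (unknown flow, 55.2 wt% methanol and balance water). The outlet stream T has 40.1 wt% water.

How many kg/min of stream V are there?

Let V be the unknown flow. Total out = 982 + V.
water balance: 365.3 + 0.448·V = 0.401·(982 + V)
(0.448 − 0.401)·V = 0.401×982 − 365.3 = 28.478
V = 28.478 / 0.047 = 605.91 kg/min

605.9 kg/min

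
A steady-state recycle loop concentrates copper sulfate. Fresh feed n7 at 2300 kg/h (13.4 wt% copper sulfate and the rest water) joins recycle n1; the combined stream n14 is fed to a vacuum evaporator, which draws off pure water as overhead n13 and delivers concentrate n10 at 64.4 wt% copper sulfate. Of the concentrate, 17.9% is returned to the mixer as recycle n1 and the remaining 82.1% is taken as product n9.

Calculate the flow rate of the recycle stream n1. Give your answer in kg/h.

104.3 kg/h

Overall copper sulfate balance (none leaves overhead): copper sulfate in fresh feed = copper sulfate in product, i.e. 2300×0.134 = (1−0.179)·n10·0.644.
n10 = 308.2/(0.644×0.821) = 582.91 kg/h.
Recycle n1 = 0.179×582.91 = 104.34 kg/h.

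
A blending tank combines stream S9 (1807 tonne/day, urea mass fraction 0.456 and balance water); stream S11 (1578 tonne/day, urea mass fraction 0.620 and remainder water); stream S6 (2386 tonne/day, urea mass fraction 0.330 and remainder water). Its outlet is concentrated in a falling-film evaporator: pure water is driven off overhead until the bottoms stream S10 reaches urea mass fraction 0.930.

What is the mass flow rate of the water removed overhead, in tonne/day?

2986 tonne/day

urea entering = 1807×0.456 + 1578×0.620 + 2386×0.330 = 2589.7 tonne/day.
All urea reports to S10, so S10 = 2589.7/0.930 = 2784.7 tonne/day.
Total feed = 5771 tonne/day; overhead = 5771 − 2784.7 = 2986.3 tonne/day.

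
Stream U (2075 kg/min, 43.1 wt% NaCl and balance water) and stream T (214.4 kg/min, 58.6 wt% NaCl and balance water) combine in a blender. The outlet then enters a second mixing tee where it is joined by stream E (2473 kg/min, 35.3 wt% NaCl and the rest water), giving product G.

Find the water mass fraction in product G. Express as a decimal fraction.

Overall, product flow = 4762.4 kg/min.
water in = 2075×0.569 + 214.4×0.414 + 2473×0.647 = 2869.5 kg/min.
water fraction in G = 0.6025.

0.6025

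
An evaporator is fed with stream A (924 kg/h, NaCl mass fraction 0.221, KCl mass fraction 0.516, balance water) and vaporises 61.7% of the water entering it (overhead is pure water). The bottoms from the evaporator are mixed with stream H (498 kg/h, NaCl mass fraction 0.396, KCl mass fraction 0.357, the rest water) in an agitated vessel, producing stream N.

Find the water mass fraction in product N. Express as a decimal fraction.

Vapour removed = 0.617×0.263×924 = 149.94 kg/h; concentrate = 774.06 kg/h.
water reaching the mixer = 93.074 (from concentrate) + 498×0.247 = 216.08 kg/h.
Product flow = 774.06 + 498 = 1272.1 kg/h; water fraction = 0.170.

0.170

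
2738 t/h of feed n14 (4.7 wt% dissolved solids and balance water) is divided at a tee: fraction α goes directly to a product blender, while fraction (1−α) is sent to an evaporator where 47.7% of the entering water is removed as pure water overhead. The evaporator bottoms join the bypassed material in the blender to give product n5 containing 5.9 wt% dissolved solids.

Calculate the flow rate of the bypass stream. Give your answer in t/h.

1513 t/h

All 2738×0.047 = 128.69 t/h of dissolved solids reaches n5, so n5 = 128.69/0.059 = 2181.1 t/h and vapour = 556.88 t/h.
The evaporator receives (1−α)·2738 of feed at 0.953 water and removes 0.477 of that water:
0.477×0.953×(1−α)×2738 = 556.88
(1−α) = 556.88/1244.6 = 0.4474;  α = 0.5526.
Bypass flow = 0.5526×2738 = 1513 t/h.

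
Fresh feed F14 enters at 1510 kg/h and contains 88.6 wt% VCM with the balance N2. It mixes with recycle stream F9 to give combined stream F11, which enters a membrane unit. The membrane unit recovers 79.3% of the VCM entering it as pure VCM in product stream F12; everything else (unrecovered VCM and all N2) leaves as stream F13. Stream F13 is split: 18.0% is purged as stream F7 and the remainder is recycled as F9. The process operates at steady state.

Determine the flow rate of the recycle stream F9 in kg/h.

N2 enters only via F14 and leaves only via the purge: 1510×0.114 = 0.180×(N2 in F13), and the membrane unit passes all N2, so N2 in F11 = N2 in F13 = 956.33 kg/h.
VCM in F11: m_A = 1510×0.886 + (1−0.180)·(1−0.793)·m_A, so m_A = 1337.9/0.8303 = 1611.4 kg/h.
F13 = (1−0.793)×1611.4 + 956.33 = 1289.9 kg/h.
Recycle F9 = (1−0.180)×1289.9 = 1057.7 kg/h.

1058 kg/h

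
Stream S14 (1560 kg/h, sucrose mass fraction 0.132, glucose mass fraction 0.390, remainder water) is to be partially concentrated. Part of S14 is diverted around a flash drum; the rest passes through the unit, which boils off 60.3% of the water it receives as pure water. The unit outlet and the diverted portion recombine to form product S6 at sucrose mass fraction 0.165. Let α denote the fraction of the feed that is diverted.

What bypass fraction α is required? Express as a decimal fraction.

0.306

All 1560×0.132 = 205.92 kg/h of sucrose reaches S6, so S6 = 205.92/0.165 = 1248 kg/h and vapour = 312 kg/h.
The evaporator receives (1−α)·1560 of feed at 0.478 water and removes 0.603 of that water:
0.603×0.478×(1−α)×1560 = 312
(1−α) = 312/449.65 = 0.6939;  α = 0.3061.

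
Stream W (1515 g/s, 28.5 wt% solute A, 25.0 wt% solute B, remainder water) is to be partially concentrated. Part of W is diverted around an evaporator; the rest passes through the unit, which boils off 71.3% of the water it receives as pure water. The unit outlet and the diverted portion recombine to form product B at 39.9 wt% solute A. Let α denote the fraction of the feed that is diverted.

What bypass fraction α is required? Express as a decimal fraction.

All 1515×0.285 = 431.77 g/s of solute A reaches B, so B = 431.77/0.399 = 1082.1 g/s and vapour = 432.86 g/s.
The evaporator receives (1−α)·1515 of feed at 0.465 water and removes 0.713 of that water:
0.713×0.465×(1−α)×1515 = 432.86
(1−α) = 432.86/502.29 = 0.8618;  α = 0.1382.

0.138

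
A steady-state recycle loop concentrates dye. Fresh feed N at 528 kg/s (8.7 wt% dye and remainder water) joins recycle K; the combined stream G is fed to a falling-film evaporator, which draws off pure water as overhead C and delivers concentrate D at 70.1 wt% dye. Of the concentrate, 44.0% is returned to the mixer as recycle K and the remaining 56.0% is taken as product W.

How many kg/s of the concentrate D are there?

117 kg/s

Overall dye balance (none leaves overhead): dye in fresh feed = dye in product, i.e. 528×0.087 = (1−0.440)·D·0.701.
D = 45.936/(0.701×0.560) = 117.02 kg/s.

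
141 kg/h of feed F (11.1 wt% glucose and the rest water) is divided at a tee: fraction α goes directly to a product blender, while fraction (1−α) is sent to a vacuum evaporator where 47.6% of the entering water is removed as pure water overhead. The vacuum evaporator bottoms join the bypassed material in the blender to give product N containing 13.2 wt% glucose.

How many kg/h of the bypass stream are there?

All 141×0.111 = 15.651 kg/h of glucose reaches N, so N = 15.651/0.132 = 118.57 kg/h and vapour = 22.432 kg/h.
The evaporator receives (1−α)·141 of feed at 0.889 water and removes 0.476 of that water:
0.476×0.889×(1−α)×141 = 22.432
(1−α) = 22.432/59.666 = 0.3760;  α = 0.6240.
Bypass flow = 0.6240×141 = 87.99 kg/h.

87.99 kg/h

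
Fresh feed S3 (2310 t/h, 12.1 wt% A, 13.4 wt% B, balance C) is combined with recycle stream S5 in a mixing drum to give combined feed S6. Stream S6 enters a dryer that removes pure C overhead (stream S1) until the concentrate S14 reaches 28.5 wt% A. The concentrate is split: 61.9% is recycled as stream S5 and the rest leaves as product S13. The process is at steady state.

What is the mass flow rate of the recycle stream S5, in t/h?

1593 t/h

Overall A balance (none leaves overhead): A in fresh feed = A in product, i.e. 2310×0.121 = (1−0.619)·S14·0.285.
S14 = 279.51/(0.285×0.381) = 2574.1 t/h.
Recycle S5 = 0.619×2574.1 = 1593.4 t/h.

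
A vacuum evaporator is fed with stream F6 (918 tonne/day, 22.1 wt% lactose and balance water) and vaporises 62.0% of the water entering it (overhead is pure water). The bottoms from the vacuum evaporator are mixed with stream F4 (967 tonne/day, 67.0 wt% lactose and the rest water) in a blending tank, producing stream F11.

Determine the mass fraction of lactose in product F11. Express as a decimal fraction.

Vapour removed = 0.620×0.779×918 = 443.38 tonne/day; concentrate = 474.62 tonne/day.
lactose reaching the mixer = 202.88 (from concentrate) + 967×0.670 = 850.77 tonne/day.
Product flow = 474.62 + 967 = 1441.6 tonne/day; lactose fraction = 0.590.

0.590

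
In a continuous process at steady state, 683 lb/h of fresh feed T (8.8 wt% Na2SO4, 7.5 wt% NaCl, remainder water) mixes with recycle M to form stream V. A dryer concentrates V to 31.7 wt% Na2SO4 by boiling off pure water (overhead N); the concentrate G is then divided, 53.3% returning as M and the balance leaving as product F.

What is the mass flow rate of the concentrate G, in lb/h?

406 lb/h

Overall Na2SO4 balance (none leaves overhead): Na2SO4 in fresh feed = Na2SO4 in product, i.e. 683×0.088 = (1−0.533)·G·0.317.
G = 60.104/(0.317×0.467) = 406 lb/h.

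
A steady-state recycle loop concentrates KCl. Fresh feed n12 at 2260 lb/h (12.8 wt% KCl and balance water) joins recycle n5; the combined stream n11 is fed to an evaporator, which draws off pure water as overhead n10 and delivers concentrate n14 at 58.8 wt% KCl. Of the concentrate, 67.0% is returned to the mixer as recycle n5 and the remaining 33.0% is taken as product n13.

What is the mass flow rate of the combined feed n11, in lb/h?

Overall KCl balance (none leaves overhead): KCl in fresh feed = KCl in product, i.e. 2260×0.128 = (1−0.670)·n14·0.588.
n14 = 289.28/(0.588×0.330) = 1490.8 lb/h.
Recycle n5 = 0.670×1490.8 = 998.85 lb/h.
Combined feed n11 = 2260 + 998.85 = 3258.9 lb/h.

3259 lb/h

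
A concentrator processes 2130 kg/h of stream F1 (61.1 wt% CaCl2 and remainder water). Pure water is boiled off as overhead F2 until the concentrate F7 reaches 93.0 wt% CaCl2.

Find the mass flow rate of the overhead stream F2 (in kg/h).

CaCl2 is conserved: 2130×0.611 = 1301.4 kg/h all reports to the concentrate.
Concentrate = 1301.4/(target fraction) = 1399.4 kg/h.
Overhead = 2130 − 1399.4 = 730.61 kg/h.

730.6 kg/h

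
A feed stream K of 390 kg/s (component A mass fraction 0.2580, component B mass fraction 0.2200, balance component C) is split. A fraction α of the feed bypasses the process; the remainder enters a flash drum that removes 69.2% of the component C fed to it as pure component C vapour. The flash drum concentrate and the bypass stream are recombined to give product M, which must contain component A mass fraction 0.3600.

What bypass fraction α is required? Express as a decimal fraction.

0.216

All 390×0.258 = 100.62 kg/s of component A reaches M, so M = 100.62/0.360 = 279.5 kg/s and vapour = 110.5 kg/s.
The evaporator receives (1−α)·390 of feed at 0.522 component C and removes 0.692 of that component C:
0.692×0.522×(1−α)×390 = 110.5
(1−α) = 110.5/140.88 = 0.7844;  α = 0.2156.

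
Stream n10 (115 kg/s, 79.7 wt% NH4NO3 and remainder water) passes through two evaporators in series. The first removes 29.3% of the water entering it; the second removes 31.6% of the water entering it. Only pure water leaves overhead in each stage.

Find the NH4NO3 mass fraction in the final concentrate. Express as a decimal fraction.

water in feed = 115×0.203 = 23.345 kg/s.
After stage 1: water left = (1−0.293)×23.345 = 16.505; stream total = 108.16 kg/s.
After stage 2: water left = (1−0.316)×16.505 = 11.289; final concentrate = 102.94 kg/s.
NH4NO3 fraction = 91.655/102.94 = 0.8903.

0.8903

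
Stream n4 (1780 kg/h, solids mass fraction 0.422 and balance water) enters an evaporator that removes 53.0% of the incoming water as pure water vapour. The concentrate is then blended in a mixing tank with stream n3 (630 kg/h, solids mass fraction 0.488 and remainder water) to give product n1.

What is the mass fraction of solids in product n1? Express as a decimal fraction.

Vapour removed = 0.530×0.578×1780 = 545.29 kg/h; concentrate = 1234.7 kg/h.
solids reaching the mixer = 751.16 (from concentrate) + 630×0.488 = 1058.6 kg/h.
Product flow = 1234.7 + 630 = 1864.7 kg/h; solids fraction = 0.568.

0.568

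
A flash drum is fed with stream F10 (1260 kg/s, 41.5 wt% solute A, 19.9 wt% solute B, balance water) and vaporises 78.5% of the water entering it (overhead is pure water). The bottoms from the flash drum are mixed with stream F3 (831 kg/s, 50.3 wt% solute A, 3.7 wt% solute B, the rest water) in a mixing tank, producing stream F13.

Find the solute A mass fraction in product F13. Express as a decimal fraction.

0.5505

Vapour removed = 0.785×0.386×1260 = 381.79 kg/s; concentrate = 878.21 kg/s.
solute A reaching the mixer = 522.9 (from concentrate) + 831×0.503 = 940.89 kg/s.
Product flow = 878.21 + 831 = 1709.2 kg/s; solute A fraction = 0.5505.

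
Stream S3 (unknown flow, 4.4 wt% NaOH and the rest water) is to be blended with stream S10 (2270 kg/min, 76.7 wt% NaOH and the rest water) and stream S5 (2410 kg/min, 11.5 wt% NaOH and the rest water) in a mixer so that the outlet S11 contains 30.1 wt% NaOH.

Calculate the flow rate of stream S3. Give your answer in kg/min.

Let S3 be the unknown flow. Total out = 4680 + S3.
NaOH balance: 2018.2 + 0.044·S3 = 0.301·(4680 + S3)
(0.044 − 0.301)·S3 = 0.301×4680 − 2018.2 = -609.56
S3 = -609.56 / -0.257 = 2371.8 kg/min

2372 kg/min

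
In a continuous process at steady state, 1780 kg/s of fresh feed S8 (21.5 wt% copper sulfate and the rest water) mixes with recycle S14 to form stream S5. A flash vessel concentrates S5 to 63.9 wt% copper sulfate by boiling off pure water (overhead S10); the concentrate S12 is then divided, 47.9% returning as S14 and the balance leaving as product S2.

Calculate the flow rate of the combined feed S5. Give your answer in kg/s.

2331 kg/s

Overall copper sulfate balance (none leaves overhead): copper sulfate in fresh feed = copper sulfate in product, i.e. 1780×0.215 = (1−0.479)·S12·0.639.
S12 = 382.7/(0.639×0.521) = 1149.5 kg/s.
Recycle S14 = 0.479×1149.5 = 550.62 kg/s.
Combined feed S5 = 1780 + 550.62 = 2330.6 kg/s.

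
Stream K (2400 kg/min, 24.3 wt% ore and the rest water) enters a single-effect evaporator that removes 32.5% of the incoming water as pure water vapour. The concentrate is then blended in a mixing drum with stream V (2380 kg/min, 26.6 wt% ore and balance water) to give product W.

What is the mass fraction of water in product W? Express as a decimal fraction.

Vapour removed = 0.325×0.757×2400 = 590.46 kg/min; concentrate = 1809.5 kg/min.
water reaching the mixer = 1226.3 (from concentrate) + 2380×0.734 = 2973.3 kg/min.
Product flow = 1809.5 + 2380 = 4189.5 kg/min; water fraction = 0.710.

0.710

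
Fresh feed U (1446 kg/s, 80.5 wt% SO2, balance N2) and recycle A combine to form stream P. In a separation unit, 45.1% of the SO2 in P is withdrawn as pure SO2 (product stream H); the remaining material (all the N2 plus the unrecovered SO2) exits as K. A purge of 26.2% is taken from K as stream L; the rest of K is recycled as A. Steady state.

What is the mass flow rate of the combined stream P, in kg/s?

N2 enters only via U and leaves only via the purge: 1446×0.195 = 0.262×(N2 in K), and the separation unit passes all N2, so N2 in P = N2 in K = 1076.2 kg/s.
SO2 in P: m_A = 1446×0.805 + (1−0.262)·(1−0.451)·m_A, so m_A = 1164/0.5948 = 1956.9 kg/s.
P = 1956.9 + 1076.2 = 3033.1 kg/s.

3033 kg/s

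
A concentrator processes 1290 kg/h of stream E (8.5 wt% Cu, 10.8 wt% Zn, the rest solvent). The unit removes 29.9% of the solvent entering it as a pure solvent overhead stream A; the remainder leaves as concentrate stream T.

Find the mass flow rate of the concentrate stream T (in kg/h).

978.7 kg/h

solvent entering = 1290×0.807 = 1041 kg/h; overhead removed = 0.299×1041 = 311.27 kg/h.
Concentrate = 1290 − 311.27 = 978.73 kg/h.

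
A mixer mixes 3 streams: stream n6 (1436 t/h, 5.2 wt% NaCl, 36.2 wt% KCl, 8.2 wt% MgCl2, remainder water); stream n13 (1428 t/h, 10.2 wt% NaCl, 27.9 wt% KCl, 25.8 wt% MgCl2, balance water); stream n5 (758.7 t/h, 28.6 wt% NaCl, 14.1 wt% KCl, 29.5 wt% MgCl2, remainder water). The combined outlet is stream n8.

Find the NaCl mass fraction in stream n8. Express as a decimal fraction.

Total flow out = 1436 + 1428 + 758.7 = 3622.7 t/h.
NaCl in = 1436×0.052 + 1428×0.102 + 758.7×0.286 = 437.32 t/h.
NaCl mass fraction in n8 = 437.32/3622.7 = 0.121.

0.121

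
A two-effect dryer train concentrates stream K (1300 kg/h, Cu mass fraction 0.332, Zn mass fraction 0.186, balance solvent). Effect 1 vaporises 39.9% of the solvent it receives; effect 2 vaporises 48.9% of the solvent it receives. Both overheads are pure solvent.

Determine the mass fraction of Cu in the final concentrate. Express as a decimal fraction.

solvent in feed = 1300×0.482 = 626.6 kg/h.
After stage 1: solvent left = (1−0.399)×626.6 = 376.59; stream total = 1050 kg/h.
After stage 2: solvent left = (1−0.489)×376.59 = 192.44; final concentrate = 865.84 kg/h.
Cu fraction = 431.6/865.84 = 0.498.

0.498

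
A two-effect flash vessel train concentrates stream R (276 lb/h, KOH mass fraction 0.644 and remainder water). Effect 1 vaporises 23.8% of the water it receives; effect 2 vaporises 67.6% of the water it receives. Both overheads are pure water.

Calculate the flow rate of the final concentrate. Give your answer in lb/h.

water in feed = 276×0.356 = 98.256 lb/h.
After stage 1: water left = (1−0.238)×98.256 = 74.871; stream total = 252.62 lb/h.
After stage 2: water left = (1−0.676)×74.871 = 24.258; final concentrate = 202 lb/h.

202 lb/h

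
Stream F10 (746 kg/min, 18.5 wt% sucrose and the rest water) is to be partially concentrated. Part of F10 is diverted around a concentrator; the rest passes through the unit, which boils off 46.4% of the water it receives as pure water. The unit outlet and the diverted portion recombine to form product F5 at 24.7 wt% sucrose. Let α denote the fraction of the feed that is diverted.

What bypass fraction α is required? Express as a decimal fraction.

All 746×0.185 = 138.01 kg/min of sucrose reaches F5, so F5 = 138.01/0.247 = 558.74 kg/min and vapour = 187.26 kg/min.
The evaporator receives (1−α)·746 of feed at 0.815 water and removes 0.464 of that water:
0.464×0.815×(1−α)×746 = 187.26
(1−α) = 187.26/282.11 = 0.6638;  α = 0.3362.

0.336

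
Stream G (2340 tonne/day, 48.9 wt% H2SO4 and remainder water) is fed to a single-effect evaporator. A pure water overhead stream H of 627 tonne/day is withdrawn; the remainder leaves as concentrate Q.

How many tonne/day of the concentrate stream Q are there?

Concentrate = 2340 − 627 = 1713 tonne/day.

1713 tonne/day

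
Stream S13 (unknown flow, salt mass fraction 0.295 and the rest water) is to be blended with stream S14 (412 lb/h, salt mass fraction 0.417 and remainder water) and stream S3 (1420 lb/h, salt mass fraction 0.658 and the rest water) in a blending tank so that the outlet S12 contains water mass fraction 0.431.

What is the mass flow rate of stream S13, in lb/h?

232.7 lb/h

Let S13 be the unknown flow. Total out = 1832 + S13.
water balance: 725.84 + 0.705·S13 = 0.431·(1832 + S13)
(0.705 − 0.431)·S13 = 0.431×1832 − 725.84 = 63.756
S13 = 63.756 / 0.274 = 232.69 lb/h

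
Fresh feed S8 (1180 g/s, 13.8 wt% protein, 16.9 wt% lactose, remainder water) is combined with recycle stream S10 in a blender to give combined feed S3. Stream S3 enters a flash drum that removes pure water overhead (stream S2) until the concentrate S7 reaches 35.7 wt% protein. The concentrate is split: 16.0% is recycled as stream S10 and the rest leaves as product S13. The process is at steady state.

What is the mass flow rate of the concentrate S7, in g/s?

543 g/s

Overall protein balance (none leaves overhead): protein in fresh feed = protein in product, i.e. 1180×0.138 = (1−0.160)·S7·0.357.
S7 = 162.84/(0.357×0.840) = 543.02 g/s.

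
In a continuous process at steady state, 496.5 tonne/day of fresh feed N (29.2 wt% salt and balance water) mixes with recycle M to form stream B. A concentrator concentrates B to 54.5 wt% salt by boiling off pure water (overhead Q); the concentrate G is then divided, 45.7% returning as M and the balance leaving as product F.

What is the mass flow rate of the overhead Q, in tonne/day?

230.5 tonne/day

Overall salt balance (none leaves overhead): salt in fresh feed = salt in product, i.e. 496.5×0.292 = (1−0.457)·G·0.545.
G = 144.98/(0.545×0.543) = 489.9 tonne/day.
Recycle M = 0.457×489.9 = 223.88 tonne/day.
Combined feed B = 496.5 + 223.88 = 720.38 tonne/day.
Overhead Q = B − G = 720.38 − 489.9 = 230.49 tonne/day.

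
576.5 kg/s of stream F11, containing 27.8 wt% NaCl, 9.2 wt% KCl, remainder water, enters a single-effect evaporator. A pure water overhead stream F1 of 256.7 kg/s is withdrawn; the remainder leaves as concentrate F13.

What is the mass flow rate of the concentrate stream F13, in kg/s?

Concentrate = 576.5 − 256.7 = 319.8 kg/s.

319.8 kg/s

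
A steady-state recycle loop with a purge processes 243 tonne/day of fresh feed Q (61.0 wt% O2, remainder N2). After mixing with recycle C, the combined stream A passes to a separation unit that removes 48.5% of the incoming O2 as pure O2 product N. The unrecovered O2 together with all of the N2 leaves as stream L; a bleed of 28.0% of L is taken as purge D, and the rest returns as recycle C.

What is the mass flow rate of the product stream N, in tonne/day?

O2 in A: m_A = 243×0.610 + (1−0.280)·(1−0.485)·m_A, so m_A = 148.23/0.6292 = 235.58 tonne/day.
Product N = 0.485×235.58 = 114.26 tonne/day.

114.3 tonne/day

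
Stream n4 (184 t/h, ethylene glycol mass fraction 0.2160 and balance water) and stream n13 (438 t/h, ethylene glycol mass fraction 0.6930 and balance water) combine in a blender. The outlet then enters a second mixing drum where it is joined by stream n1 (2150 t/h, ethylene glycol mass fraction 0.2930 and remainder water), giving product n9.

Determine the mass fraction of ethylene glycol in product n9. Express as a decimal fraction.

0.3511

Overall, product flow = 2772 t/h.
ethylene glycol in = 184×0.216 + 438×0.693 + 2150×0.293 = 973.23 t/h.
ethylene glycol fraction in n9 = 0.3511.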